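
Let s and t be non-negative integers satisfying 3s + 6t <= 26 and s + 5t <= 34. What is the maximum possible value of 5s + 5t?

40

(s,t)=(8,0): 3·8+6·0=24≤26, 1·8+5·0=8≤34, objective 40.
(s,t)=(7,0): 3·7+6·0=21≤26, 1·7+5·0=7≤34, objective 35.
Maximum is 40 at (s,t)=(8,0).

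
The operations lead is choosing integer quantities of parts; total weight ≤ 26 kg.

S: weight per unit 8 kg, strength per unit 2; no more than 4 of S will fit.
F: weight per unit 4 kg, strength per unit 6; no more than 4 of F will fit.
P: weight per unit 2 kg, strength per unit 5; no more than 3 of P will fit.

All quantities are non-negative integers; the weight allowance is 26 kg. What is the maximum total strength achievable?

39

Take 4×F and 3×P: weight 22 ≤ 26, strength 4·6 + 3·5 = 39.
P has the best ratio (5/2) and is taken to its limit of 3; remaining capacity is filled optimally with the others.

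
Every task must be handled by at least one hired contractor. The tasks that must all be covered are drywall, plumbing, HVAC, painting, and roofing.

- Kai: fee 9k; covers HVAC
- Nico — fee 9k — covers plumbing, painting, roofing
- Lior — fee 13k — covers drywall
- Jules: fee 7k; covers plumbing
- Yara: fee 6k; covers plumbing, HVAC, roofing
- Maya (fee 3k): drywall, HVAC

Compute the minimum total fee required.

12

Choose Nico and Maya: together they cover drywall, plumbing, HVAC, painting, roofing — every task.
Total fee: 9 + 3 = 12.
No cover costs less than 12.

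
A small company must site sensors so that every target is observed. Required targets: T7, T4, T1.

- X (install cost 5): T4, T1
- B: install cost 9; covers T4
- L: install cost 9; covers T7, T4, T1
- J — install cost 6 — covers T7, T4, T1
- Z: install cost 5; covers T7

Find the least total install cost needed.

6

J alone covers T7, T4, T1 — every target.
Total install cost: 6.
No cover costs less than 6.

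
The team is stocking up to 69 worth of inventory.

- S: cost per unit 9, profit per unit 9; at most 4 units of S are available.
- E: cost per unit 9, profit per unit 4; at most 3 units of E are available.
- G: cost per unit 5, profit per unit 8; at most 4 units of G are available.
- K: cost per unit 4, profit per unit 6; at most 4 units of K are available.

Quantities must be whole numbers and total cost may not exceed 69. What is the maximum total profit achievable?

Take 4×S, 4×G, and 3×K: cost 68 ≤ 69, profit 4·9 + 4·8 + 3·6 = 86.
G has the best ratio (8/5) and is taken to its limit of 4; remaining capacity is filled optimally with the others.

86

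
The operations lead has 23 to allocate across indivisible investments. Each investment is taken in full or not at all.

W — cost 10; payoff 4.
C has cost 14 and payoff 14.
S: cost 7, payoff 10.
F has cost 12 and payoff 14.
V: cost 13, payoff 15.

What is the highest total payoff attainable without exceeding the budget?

This is a 0-1 knapsack instance.
Allowing fractional choices, the relaxed optimum would be about 28.6, but investments are indivisible.
S + F: cost 7 + 12 = 19 ≤ 23, payoff 10 + 14 = 24.
S + V: cost 7 + 13 = 20 ≤ 23, payoff 10 + 15 = 25.
C + S: cost 14 + 7 = 21 ≤ 23, payoff 14 + 10 = 24.
Best is S and V with total payoff 25.

25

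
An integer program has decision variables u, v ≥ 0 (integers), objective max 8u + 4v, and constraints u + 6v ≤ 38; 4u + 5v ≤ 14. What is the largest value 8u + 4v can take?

24

(u,v)=(3,0): 1·3+6·0=3≤38, 4·3+5·0=12≤14, objective 24.
(u,v)=(2,1): 1·2+6·1=8≤38, 4·2+5·1=13≤14, objective 20.
Maximum is 24 at (u,v)=(3,0).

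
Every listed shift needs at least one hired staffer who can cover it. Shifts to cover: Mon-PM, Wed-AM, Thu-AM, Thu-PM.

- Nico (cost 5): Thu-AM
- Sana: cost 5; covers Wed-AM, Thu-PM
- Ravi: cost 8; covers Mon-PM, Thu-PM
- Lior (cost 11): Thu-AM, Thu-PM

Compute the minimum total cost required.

This is a weighted set-cover instance.
Choose Nico, Sana, and Ravi: together they cover Mon-PM, Wed-AM, Thu-AM, Thu-PM — every shift.
Total cost: 5 + 5 + 8 = 18.

18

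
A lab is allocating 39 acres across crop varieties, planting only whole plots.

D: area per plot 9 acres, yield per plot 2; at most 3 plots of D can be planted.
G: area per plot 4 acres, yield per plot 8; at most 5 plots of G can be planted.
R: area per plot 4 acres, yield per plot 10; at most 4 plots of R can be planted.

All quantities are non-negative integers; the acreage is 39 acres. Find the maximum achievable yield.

80

This is a bounded integer knapsack.
R has the best ratio (10/4); taking only R gives at most 4×10 = 40 (stopped by the supply cap of 4).
Mixing does better — 5×G and 4×R: area 36 ≤ 39, yield 5·8 + 4·10 = 80.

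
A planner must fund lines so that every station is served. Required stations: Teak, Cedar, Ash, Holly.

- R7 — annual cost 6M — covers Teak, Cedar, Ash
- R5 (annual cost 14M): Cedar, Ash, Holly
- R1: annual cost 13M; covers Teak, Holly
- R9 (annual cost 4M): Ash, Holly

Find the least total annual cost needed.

10

Choose R7 and R9: together they cover Teak, Cedar, Ash, Holly — every station.
Total annual cost: 6 + 4 = 10.
No cover costs less than 10.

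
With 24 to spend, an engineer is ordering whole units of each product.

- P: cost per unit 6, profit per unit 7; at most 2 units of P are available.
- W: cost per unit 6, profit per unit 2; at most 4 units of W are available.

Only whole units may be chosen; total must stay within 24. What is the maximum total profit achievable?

This is a bounded integer knapsack.
2×P and 1×W: cost 18 ≤ 24, profit 2·7 + 1·2 = 16.
2×P and 2×W: cost 24 ≤ 24, profit 2·7 + 2·2 = 18.
Best is 18.

18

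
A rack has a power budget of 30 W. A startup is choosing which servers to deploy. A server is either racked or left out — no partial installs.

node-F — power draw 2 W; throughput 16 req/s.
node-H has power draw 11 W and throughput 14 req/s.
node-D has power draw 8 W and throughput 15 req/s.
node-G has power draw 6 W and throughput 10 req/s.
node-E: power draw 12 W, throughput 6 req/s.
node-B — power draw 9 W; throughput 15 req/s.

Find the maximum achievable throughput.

60

node-F + node-D + node-G + node-B: power draw 2 + 8 + 6 + 9 = 25 ≤ 30, throughput 16 + 15 + 10 + 15 = 56.
node-F + node-H + node-D + node-B: power draw 2 + 11 + 8 + 9 = 30 ≤ 30, throughput 16 + 14 + 15 + 15 = 60.
Best is node-F, node-H, node-D, and node-B with total throughput 60.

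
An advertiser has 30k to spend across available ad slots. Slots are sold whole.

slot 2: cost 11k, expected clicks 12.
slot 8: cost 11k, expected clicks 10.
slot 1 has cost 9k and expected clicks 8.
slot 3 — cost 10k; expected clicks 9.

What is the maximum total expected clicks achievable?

29

Take slot 2, slot 1, and slot 3: cost 11 + 9 + 10 = 30 ≤ 30, expected clicks 12 + 8 + 9 = 29.
No other feasible combination does better.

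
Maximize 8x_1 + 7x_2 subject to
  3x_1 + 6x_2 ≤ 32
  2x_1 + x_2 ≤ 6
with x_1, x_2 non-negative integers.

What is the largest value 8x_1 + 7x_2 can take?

The continuous relaxation peaks at (0.444, 5.11) with value 39.33; rounding to a feasible lattice point costs some objective.
(x_1,x_2)=(1,4): 3·1+6·4=27≤32, 2·1+1·4=6≤6, objective 36.
(x_1,x_2)=(0,5): 3·0+6·5=30≤32, 2·0+1·5=5≤6, objective 35.
(x_1,x_2)=(1,3): 3·1+6·3=21≤32, 2·1+1·3=5≤6, objective 29.
Maximum is 36 at (x_1,x_2)=(1,4).

36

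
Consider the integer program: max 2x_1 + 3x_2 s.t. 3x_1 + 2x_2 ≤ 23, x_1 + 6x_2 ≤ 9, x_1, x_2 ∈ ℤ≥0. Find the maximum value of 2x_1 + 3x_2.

14

(x_1,x_2)=(7,0): 3·7+2·0=21≤23, 1·7+6·0=7≤9, objective 14.
(x_1,x_2)=(6,0): 3·6+2·0=18≤23, 1·6+6·0=6≤9, objective 12.
The best lattice point is (7,0), giving 14.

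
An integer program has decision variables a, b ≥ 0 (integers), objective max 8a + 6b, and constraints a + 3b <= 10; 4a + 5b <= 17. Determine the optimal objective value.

32

The continuous relaxation peaks at (4.25, 0) with value 34.00; rounding to a feasible lattice point costs some objective.
(a,b)=(4,0): 1·4+3·0=4≤10, 4·4+5·0=16≤17, objective 32.
(a,b)=(3,1): 1·3+3·1=6≤10, 4·3+5·1=17≤17, objective 30.
(a,b)=(3,0): 1·3+3·0=3≤10, 4·3+5·0=12≤17, objective 24.
Maximum is 32 at (a,b)=(4,0).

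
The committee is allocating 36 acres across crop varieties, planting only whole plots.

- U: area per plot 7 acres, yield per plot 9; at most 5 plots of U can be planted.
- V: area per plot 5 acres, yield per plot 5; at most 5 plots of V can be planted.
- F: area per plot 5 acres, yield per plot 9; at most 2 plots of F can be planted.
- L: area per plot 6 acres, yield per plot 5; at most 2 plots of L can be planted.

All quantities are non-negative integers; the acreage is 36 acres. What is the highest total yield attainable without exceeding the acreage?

F has the best ratio (9/5); taking only F gives at most 2×9 = 18 (stopped by the supply cap of 2).
Mixing does better — 3×U, 1×V, and 2×F: area 36 ≤ 36, yield 3·9 + 1·5 + 2·9 = 50.

50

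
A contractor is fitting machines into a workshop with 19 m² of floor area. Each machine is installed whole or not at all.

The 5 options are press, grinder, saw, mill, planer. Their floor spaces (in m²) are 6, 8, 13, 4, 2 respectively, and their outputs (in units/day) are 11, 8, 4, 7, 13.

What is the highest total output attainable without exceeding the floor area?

32

Take press, grinder, and planer: floor space 6 + 8 + 2 = 16 ≤ 19, output 11 + 8 + 13 = 32.
No other feasible combination does better.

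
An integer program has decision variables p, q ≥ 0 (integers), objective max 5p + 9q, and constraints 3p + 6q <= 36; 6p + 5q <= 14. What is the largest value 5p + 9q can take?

18

The continuous relaxation peaks at (0, 2.8) with value 25.20; rounding to a feasible lattice point costs some objective.
(p,q)=(0,2): 3·0+6·2=12≤36, 6·0+5·2=10≤14, objective 18.
(p,q)=(1,1): 3·1+6·1=9≤36, 6·1+5·1=11≤14, objective 14.
(p,q)=(0,1): 3·0+6·1=6≤36, 6·0+5·1=5≤14, objective 9.
No feasible integer point exceeds 18.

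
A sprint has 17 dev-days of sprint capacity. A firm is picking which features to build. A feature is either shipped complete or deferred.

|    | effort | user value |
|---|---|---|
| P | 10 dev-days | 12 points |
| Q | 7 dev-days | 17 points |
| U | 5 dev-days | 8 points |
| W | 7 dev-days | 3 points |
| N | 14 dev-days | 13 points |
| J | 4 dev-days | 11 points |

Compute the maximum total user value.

36

Allowing fractional choices, the relaxed optimum would be about 37.2, but features are indivisible.
P + Q: effort 10 + 7 = 17 ≤ 17, user value 12 + 17 = 29.
Q + U + J: effort 7 + 5 + 4 = 16 ≤ 17, user value 17 + 8 + 11 = 36.
Best is Q, U, and J with total user value 36.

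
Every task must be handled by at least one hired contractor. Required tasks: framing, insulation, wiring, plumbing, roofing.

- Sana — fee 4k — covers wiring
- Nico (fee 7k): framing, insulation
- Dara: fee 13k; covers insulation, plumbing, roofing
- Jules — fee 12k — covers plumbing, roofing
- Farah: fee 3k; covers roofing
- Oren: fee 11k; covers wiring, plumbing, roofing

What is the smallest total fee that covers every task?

18

The greedy cost-per-new-task heuristic would pick Farah, Nico, Sana, and Oren for 25, but a cheaper cover exists.
Choose Nico and Oren: together they cover framing, insulation, wiring, plumbing, roofing — every task.
Total fee: 7 + 11 = 18.
No cover costs less than 18.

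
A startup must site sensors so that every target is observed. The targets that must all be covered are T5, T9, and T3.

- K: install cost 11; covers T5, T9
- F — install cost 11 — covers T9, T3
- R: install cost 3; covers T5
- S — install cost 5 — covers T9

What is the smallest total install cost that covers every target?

14

The greedy cost-per-new-target heuristic would pick R, S, and F for 19, but a cheaper cover exists.
Choose F and R: together they cover T5, T9, T3 — every target.
Total install cost: 11 + 3 = 14.
No cover costs less than 14.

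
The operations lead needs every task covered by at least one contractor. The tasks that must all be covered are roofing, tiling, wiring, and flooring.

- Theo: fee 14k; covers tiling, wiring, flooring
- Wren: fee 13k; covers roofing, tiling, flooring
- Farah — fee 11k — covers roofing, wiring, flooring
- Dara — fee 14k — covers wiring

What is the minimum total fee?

Choose Wren and Farah: together they cover roofing, tiling, wiring, flooring — every task.
Total fee: 13 + 11 = 24.
No cover costs less than 24.

24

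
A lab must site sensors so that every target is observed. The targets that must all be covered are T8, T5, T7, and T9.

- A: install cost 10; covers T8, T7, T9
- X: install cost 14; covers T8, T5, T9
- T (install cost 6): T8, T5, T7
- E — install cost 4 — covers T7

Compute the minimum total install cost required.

Choose A and T: together they cover T8, T5, T7, T9 — every target.
Total install cost: 10 + 6 = 16.

16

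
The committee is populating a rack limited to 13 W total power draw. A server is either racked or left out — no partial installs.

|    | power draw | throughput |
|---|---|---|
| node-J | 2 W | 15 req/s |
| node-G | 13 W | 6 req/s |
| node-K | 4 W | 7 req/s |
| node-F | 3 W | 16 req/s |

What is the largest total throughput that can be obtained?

38

This is a 0-1 knapsack instance.
node-J + node-F: power draw 2 + 3 = 5 ≤ 13, throughput 15 + 16 = 31.
node-K + node-F: power draw 4 + 3 = 7 ≤ 13, throughput 7 + 16 = 23.
node-J + node-K + node-F: power draw 2 + 4 + 3 = 9 ≤ 13, throughput 15 + 7 + 16 = 38.
Best is node-J, node-K, and node-F with total throughput 38.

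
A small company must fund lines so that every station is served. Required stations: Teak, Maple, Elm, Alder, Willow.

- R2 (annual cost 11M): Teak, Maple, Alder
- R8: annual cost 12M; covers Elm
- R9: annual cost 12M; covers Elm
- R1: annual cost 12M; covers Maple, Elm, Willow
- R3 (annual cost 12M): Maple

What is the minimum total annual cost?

Choose R2 and R1: together they cover Teak, Maple, Elm, Alder, Willow — every station.
Total annual cost: 11 + 12 = 23.

23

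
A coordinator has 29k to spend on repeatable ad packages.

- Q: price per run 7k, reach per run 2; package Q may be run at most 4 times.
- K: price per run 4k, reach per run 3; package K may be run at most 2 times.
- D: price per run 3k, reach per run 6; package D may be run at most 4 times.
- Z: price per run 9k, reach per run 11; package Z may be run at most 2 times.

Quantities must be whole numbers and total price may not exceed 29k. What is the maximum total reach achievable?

41

D has the best ratio (6/3); taking only D gives at most 4×6 = 24 (stopped by the supply cap of 4).
Mixing does better — 2×K, 4×D, and 1×Z: price 29 ≤ 29, reach 2·3 + 4·6 + 1·11 = 41.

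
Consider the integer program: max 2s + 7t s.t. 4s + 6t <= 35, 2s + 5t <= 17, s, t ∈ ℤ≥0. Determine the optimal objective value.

(s,t)=(1,3) is feasible, giving 23.
(s,t)=(0,3) is feasible, giving 21.
(s,t)=(2,2) is feasible, giving 18.
(s,t)=(1,2) is feasible, giving 16.
The best lattice point is (1,3), giving 23.

23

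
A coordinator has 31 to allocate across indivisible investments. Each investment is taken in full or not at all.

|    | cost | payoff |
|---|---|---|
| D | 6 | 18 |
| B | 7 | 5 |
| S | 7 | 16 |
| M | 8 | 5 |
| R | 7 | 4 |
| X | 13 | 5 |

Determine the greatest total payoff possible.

Allowing fractional choices, the relaxed optimum would be about 45.7, but investments are indivisible.
D + B + S + R: cost 6 + 7 + 7 + 7 = 27 ≤ 31, payoff 18 + 5 + 16 + 4 = 43.
D + B + S + M: cost 6 + 7 + 7 + 8 = 28 ≤ 31, payoff 18 + 5 + 16 + 5 = 44.
Best is D, B, S, and M with total payoff 44.

44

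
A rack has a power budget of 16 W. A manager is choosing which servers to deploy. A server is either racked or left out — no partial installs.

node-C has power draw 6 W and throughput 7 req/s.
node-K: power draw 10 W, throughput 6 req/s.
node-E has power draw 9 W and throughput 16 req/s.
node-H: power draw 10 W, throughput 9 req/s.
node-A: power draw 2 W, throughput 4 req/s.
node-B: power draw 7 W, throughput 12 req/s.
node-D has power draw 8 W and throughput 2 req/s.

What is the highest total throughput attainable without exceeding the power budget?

node-C + node-A + node-B: power draw 6 + 2 + 7 = 15 ≤ 16, throughput 7 + 4 + 12 = 23.
node-C + node-E: power draw 6 + 9 = 15 ≤ 16, throughput 7 + 16 = 23.
node-E + node-B: power draw 9 + 7 = 16 ≤ 16, throughput 16 + 12 = 28.
Best is node-E and node-B with total throughput 28.

28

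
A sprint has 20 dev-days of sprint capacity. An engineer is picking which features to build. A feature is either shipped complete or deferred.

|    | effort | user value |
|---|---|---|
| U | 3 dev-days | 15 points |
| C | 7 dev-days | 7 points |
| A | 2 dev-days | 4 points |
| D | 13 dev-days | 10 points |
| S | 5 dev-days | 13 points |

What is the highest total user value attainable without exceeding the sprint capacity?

39

Take U, C, A, and S: effort 3 + 7 + 2 + 5 = 17 ≤ 20, user value 15 + 7 + 4 + 13 = 39.
No other feasible combination does better.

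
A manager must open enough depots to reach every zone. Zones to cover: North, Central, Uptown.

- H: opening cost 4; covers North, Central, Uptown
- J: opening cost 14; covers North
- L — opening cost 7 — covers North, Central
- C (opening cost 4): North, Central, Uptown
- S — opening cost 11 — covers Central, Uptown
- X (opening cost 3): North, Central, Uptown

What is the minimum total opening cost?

3

X alone covers North, Central, Uptown — every zone.
Total opening cost: 3.
No cover costs less than 3.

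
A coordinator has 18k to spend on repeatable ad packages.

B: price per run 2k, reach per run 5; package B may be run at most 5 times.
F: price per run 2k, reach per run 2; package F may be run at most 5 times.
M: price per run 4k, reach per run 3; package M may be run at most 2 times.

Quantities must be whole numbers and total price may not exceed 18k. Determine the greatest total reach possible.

33

Take 5×B and 4×F: price 18 ≤ 18, reach 5·5 + 4·2 = 33.
B has the best ratio (5/2) and is taken to its limit of 5; remaining capacity is filled optimally with the others.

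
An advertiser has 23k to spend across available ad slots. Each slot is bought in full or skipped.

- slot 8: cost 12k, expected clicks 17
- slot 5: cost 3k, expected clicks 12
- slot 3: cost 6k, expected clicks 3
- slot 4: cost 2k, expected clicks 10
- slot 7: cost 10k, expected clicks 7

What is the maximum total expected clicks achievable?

Take slot 8, slot 5, slot 3, and slot 4: cost 12 + 3 + 6 + 2 = 23 ≤ 23, expected clicks 17 + 12 + 3 + 10 = 42.
No other feasible combination does better.

42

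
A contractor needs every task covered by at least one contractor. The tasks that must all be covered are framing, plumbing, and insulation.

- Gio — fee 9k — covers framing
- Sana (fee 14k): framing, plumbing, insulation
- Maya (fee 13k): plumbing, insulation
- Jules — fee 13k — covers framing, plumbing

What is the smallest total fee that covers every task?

Sana alone covers framing, plumbing, insulation — every task.
Total fee: 14.

14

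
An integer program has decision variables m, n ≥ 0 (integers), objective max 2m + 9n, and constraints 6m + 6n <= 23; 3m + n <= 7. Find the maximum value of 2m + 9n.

27

The continuous relaxation peaks at (0, 3.83) with value 34.50; rounding to a feasible lattice point costs some objective.
(m,n)=(0,3): 6·0+6·3=18≤23, 3·0+1·3=3≤7, objective 27.
(m,n)=(1,2): 6·1+6·2=18≤23, 3·1+1·2=5≤7, objective 20.
The best lattice point is (0,3), giving 27.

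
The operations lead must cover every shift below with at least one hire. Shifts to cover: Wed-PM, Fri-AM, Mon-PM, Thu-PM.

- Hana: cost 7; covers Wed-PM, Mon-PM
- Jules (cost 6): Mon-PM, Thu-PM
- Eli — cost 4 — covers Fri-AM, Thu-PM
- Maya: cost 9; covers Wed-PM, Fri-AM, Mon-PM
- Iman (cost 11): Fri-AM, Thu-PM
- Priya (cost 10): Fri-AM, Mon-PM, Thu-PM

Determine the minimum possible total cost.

Choose Hana and Eli: together they cover Wed-PM, Fri-AM, Mon-PM, Thu-PM — every shift.
Total cost: 7 + 4 = 11.
No cover costs less than 11.

11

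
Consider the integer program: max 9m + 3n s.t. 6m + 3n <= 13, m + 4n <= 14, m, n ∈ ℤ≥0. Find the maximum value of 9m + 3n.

The continuous relaxation peaks at (2.17, 0) with value 19.50; rounding to a feasible lattice point costs some objective.
(m,n)=(2,0): 6·2+3·0=12≤13, 1·2+4·0=2≤14, objective 18.
(m,n)=(1,1): 6·1+3·1=9≤13, 1·1+4·1=5≤14, objective 12.
(m,n)=(1,0): 6·1+3·0=6≤13, 1·1+4·0=1≤14, objective 9.
The best lattice point is (2,0), giving 18.

18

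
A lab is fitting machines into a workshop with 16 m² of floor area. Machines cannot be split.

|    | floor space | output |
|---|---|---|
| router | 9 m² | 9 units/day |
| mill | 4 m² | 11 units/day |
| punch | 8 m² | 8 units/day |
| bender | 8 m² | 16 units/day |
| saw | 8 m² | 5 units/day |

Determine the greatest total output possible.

27

Treat it as a binary knapsack problem.
Allowing fractional choices, the relaxed optimum would be about 31.0, but machines are indivisible.
bender + saw: floor space 8 + 8 = 16 ≤ 16, output 16 + 5 = 21.
mill + bender: floor space 4 + 8 = 12 ≤ 16, output 11 + 16 = 27.
punch + bender: floor space 8 + 8 = 16 ≤ 16, output 8 + 16 = 24.
Best is mill and bender with total output 27.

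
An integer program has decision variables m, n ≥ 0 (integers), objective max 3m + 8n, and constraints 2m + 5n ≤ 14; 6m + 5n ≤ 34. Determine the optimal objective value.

22

(m,n)=(2,2): 2·2+5·2=14≤14, 6·2+5·2=22≤34, objective 22.
(m,n)=(1,2): 2·1+5·2=12≤14, 6·1+5·2=16≤34, objective 19.
No feasible integer point exceeds 22.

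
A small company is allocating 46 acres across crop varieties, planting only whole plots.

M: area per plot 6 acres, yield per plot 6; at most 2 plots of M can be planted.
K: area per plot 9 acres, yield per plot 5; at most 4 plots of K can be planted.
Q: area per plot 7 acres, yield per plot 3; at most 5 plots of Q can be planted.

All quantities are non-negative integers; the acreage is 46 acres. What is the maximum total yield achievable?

30

2×M, 2×K, and 2×Q: area 44 ≤ 46, yield 2·6 + 2·5 + 2·3 = 28.
2×M, 3×K, and 1×Q: area 46 ≤ 46, yield 2·6 + 3·5 + 1·3 = 30.
Best is 30.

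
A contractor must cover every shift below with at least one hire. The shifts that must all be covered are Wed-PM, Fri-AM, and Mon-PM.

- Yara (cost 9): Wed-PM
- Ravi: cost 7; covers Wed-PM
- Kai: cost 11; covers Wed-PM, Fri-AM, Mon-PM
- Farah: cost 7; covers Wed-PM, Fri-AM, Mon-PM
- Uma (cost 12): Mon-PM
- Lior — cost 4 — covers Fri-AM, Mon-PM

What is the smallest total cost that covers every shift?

7

The greedy cost-per-new-shift heuristic would pick Lior and Ravi for 11, but a cheaper cover exists.
Farah alone covers Wed-PM, Fri-AM, Mon-PM — every shift.
Total cost: 7.
No cover costs less than 7.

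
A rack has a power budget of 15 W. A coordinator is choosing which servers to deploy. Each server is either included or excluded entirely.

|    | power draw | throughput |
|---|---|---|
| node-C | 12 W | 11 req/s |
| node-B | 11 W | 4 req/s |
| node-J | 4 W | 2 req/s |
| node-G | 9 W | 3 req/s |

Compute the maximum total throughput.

Treat it as a binary knapsack problem.
node-B + node-J: power draw 11 + 4 = 15 ≤ 15, throughput 4 + 2 = 6.
node-J + node-G: power draw 4 + 9 = 13 ≤ 15, throughput 2 + 3 = 5.
node-C: power draw 12 ≤ 15, throughput 11.
Best is node-C with total throughput 11.

11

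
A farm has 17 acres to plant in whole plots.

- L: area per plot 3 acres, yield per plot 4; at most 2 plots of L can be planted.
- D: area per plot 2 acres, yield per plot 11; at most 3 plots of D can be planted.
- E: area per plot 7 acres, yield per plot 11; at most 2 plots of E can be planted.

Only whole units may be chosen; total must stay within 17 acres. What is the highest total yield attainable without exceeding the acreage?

This is a bounded integer knapsack.
D has the best ratio (11/2); taking only D gives at most 3×11 = 33 (stopped by the supply cap of 3).
Mixing does better — 1×L, 3×D, and 1×E: area 16 ≤ 17, yield 1·4 + 3·11 + 1·11 = 48.

48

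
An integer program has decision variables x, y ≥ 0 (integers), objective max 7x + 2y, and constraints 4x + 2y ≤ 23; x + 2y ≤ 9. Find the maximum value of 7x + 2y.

37

(x,y)=(5,1) is feasible, giving 37.
(x,y)=(5,0) is feasible, giving 35.
No feasible integer point exceeds 37.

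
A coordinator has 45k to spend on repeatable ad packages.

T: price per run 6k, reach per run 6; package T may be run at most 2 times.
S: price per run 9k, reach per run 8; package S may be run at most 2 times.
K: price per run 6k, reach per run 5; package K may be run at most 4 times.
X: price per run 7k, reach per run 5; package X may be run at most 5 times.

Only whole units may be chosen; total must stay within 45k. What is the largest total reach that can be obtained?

40

2×T, 1×S, and 4×K: price 45 ≤ 45, reach 2·6 + 1·8 + 4·5 = 40.
2×T, 2×S, and 2×X: price 44 ≤ 45, reach 2·6 + 2·8 + 2·5 = 38.
Best is 40.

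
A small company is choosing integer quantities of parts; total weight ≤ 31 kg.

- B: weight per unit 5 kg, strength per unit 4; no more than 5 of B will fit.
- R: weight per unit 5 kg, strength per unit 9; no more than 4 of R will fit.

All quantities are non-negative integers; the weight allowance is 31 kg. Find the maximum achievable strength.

44

This is a bounded integer knapsack.
R has the best ratio (9/5); taking only R gives at most 4×9 = 36 (stopped by the supply cap of 4).
Mixing does better — 2×B and 4×R: weight 30 ≤ 31, strength 2·4 + 4·9 = 44.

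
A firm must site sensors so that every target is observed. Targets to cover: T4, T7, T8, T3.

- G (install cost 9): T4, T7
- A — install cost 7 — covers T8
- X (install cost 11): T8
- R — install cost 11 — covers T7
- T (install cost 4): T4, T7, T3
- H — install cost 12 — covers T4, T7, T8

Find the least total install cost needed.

11

Choose A and T: together they cover T4, T7, T8, T3 — every target.
Total install cost: 7 + 4 = 11.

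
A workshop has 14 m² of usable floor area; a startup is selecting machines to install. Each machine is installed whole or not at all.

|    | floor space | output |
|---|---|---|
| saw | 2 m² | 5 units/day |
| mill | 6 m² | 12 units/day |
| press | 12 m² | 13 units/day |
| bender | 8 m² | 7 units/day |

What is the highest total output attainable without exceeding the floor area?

19

Allowing fractional choices, the relaxed optimum would be about 23.5, but machines are indivisible.
saw + mill: floor space 2 + 6 = 8 ≤ 14, output 5 + 12 = 17.
saw + press: floor space 2 + 12 = 14 ≤ 14, output 5 + 13 = 18.
mill + bender: floor space 6 + 8 = 14 ≤ 14, output 12 + 7 = 19.
Best is mill and bender with total output 19.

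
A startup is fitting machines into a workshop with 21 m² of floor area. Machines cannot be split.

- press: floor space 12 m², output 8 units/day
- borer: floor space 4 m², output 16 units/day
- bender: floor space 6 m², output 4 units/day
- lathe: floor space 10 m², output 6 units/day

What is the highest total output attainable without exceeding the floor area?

Take borer, bender, and lathe: floor space 4 + 6 + 10 = 20 ≤ 21, output 16 + 4 + 6 = 26.
No other feasible combination does better.

26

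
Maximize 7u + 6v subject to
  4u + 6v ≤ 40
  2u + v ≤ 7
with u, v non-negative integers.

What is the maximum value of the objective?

Relaxing integrality, the LP optimum is 40.75 at (u,v) = (0.25, 6.5), which is not an integer point.
(u,v)=(1,5): 4·1+6·5=34≤40, 2·1+1·5=7≤7, objective 37.
(u,v)=(0,6): 4·0+6·6=36≤40, 2·0+1·6=6≤7, objective 36.
(u,v)=(1,4): 4·1+6·4=28≤40, 2·1+1·4=6≤7, objective 31.
No feasible integer point exceeds 37.

37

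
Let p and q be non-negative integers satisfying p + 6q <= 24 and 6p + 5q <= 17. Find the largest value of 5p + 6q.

18

The continuous relaxation peaks at (0, 3.4) with value 20.40; rounding to a feasible lattice point costs some objective.
(p,q)=(0,3): 1·0+6·3=18≤24, 6·0+5·3=15≤17, objective 18.
(p,q)=(1,2): 1·1+6·2=13≤24, 6·1+5·2=16≤17, objective 17.
(p,q)=(0,2): 1·0+6·2=12≤24, 6·0+5·2=10≤17, objective 12.
The best lattice point is (0,3), giving 18.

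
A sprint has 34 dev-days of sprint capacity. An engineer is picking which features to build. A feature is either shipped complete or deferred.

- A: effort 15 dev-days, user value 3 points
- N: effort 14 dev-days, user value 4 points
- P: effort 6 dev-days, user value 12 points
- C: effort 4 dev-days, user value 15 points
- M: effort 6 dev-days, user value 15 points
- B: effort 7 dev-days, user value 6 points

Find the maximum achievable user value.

Take P, C, M, and B: effort 6 + 4 + 6 + 7 = 23 ≤ 34, user value 12 + 15 + 15 + 6 = 48.
No other feasible combination does better.

48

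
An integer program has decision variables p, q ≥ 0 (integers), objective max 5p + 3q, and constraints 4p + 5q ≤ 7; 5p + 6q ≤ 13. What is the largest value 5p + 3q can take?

Relaxing integrality, the LP optimum is 8.75 at (p,q) = (1.75, 0), which is not an integer point.
(p,q)=(1,0): 4·1+5·0=4≤7, 5·1+6·0=5≤13, objective 5.
(p,q)=(0,1): 4·0+5·1=5≤7, 5·0+6·1=6≤13, objective 3.
No feasible integer point exceeds 5.

5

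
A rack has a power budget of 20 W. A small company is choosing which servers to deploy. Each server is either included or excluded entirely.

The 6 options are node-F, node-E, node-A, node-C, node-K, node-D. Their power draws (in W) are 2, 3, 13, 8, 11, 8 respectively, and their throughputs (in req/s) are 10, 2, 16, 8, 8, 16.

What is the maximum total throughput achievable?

34

Treat it as a binary knapsack problem.
Allowing fractional choices, the relaxed optimum would be about 38.3, but servers are indivisible.
node-F + node-E + node-A: power draw 2 + 3 + 13 = 18 ≤ 20, throughput 10 + 2 + 16 = 28.
node-F + node-E + node-D: power draw 2 + 3 + 8 = 13 ≤ 20, throughput 10 + 2 + 16 = 28.
node-F + node-C + node-D: power draw 2 + 8 + 8 = 18 ≤ 20, throughput 10 + 8 + 16 = 34.
Best is node-F, node-C, and node-D with total throughput 34.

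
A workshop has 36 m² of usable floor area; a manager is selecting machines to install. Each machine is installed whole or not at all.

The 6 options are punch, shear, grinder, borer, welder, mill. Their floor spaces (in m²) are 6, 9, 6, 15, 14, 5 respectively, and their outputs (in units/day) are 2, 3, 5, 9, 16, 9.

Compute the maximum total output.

This is a 0-1 knapsack instance.
Allowing fractional choices, the relaxed optimum would be about 36.6, but machines are indivisible.
shear + grinder + welder + mill: floor space 9 + 6 + 14 + 5 = 34 ≤ 36, output 3 + 5 + 16 + 9 = 33.
borer + welder + mill: floor space 15 + 14 + 5 = 34 ≤ 36, output 9 + 16 + 9 = 34.
Best is borer, welder, and mill with total output 34.

34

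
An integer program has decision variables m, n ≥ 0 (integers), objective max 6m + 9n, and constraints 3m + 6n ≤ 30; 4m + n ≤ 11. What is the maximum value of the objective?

(m,n)=(0,5): 3·0+6·5=30≤30, 4·0+1·5=5≤11, objective 45.
(m,n)=(1,4): 3·1+6·4=27≤30, 4·1+1·4=8≤11, objective 42.
No feasible integer point exceeds 45.

45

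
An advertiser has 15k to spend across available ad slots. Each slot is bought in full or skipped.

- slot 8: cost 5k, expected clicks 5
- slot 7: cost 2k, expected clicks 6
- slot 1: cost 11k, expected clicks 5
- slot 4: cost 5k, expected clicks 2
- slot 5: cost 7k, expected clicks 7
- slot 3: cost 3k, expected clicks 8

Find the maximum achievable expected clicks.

Allowing fractional choices, the relaxed optimum would be about 24.0, but ad slots are indivisible.
slot 7 + slot 5 + slot 3: cost 2 + 7 + 3 = 12 ≤ 15, expected clicks 6 + 7 + 8 = 21.
slot 8 + slot 7 + slot 4 + slot 3: cost 5 + 2 + 5 + 3 = 15 ≤ 15, expected clicks 5 + 6 + 2 + 8 = 21.
slot 8 + slot 5 + slot 3: cost 5 + 7 + 3 = 15 ≤ 15, expected clicks 5 + 7 + 8 = 20.
The maximum expected clicks is 21; one optimal choice is slot 7, slot 5, and slot 3.

21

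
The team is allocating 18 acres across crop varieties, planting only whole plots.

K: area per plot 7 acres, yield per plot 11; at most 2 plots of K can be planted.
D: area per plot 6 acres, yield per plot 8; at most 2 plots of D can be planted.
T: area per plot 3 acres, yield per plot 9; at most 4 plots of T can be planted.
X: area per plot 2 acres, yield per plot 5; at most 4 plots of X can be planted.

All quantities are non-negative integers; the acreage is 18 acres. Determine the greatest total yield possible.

Take 4×T and 3×X: area 18 ≤ 18, yield 4·9 + 3·5 = 51.
T has the best ratio (9/3) and is taken to its limit of 4; remaining capacity is filled optimally with the others.

51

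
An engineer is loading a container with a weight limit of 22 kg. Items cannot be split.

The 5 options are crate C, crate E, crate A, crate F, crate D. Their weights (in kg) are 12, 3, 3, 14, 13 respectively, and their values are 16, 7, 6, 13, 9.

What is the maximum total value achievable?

Take crate C, crate E, and crate A: weight 12 + 3 + 3 = 18 ≤ 22, value 16 + 7 + 6 = 29.
No other feasible combination does better.

29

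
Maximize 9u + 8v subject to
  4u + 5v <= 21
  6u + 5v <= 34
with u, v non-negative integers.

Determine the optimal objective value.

Relaxing integrality, the LP optimum is 47.25 at (u,v) = (5.25, 0), which is not an integer point.
(u,v)=(5,0): 4·5+5·0=20≤21, 6·5+5·0=30≤34, objective 45.
(u,v)=(4,1): 4·4+5·1=21≤21, 6·4+5·1=29≤34, objective 44.
(u,v)=(4,0): 4·4+5·0=16≤21, 6·4+5·0=24≤34, objective 36.
No feasible integer point exceeds 45.

45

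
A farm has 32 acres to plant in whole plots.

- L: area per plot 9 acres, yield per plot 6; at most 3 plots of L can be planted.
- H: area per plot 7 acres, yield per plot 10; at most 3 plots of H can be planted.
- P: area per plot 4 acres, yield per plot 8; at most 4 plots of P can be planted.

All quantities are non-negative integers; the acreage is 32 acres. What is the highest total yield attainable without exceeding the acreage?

P has the best ratio (8/4); taking only P gives at most 4×8 = 32 (stopped by the supply cap of 4).
Mixing does better — 2×H and 4×P: area 30 ≤ 32, yield 2·10 + 4·8 = 52.

52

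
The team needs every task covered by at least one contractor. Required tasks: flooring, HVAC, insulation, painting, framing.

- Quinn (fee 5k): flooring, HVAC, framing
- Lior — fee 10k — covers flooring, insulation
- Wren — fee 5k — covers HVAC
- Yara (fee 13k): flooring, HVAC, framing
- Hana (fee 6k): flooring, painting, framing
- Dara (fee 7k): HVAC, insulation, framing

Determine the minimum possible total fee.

13

Choose Hana and Dara: together they cover flooring, HVAC, insulation, painting, framing — every task.
Total fee: 6 + 7 = 13.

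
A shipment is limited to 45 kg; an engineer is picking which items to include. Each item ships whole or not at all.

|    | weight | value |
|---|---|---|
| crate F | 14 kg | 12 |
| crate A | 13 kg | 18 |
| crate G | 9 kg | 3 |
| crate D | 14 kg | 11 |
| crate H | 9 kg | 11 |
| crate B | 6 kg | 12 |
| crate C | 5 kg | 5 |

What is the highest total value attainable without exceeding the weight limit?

53

This is a 0-1 knapsack instance.
Allowing fractional choices, the relaxed optimum would be about 56.3, but items are indivisible.
crate A + crate D + crate H + crate B: weight 13 + 14 + 9 + 6 = 42 ≤ 45, value 18 + 11 + 11 + 12 = 52.
crate F + crate A + crate H + crate B: weight 14 + 13 + 9 + 6 = 42 ≤ 45, value 12 + 18 + 11 + 12 = 53.
Best is crate F, crate A, crate H, and crate B with total value 53.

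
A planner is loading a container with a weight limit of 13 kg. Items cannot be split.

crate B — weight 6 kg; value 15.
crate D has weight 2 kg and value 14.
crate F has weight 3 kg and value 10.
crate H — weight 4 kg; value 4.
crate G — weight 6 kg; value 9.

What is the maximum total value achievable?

This is an integer program with binary decision variables.
crate B + crate D + crate F: weight 6 + 2 + 3 = 11 ≤ 13, value 15 + 14 + 10 = 39.
crate D + crate F + crate G: weight 2 + 3 + 6 = 11 ≤ 13, value 14 + 10 + 9 = 33.
crate B + crate D + crate H: weight 6 + 2 + 4 = 12 ≤ 13, value 15 + 14 + 4 = 33.
Best is crate B, crate D, and crate F with total value 39.

39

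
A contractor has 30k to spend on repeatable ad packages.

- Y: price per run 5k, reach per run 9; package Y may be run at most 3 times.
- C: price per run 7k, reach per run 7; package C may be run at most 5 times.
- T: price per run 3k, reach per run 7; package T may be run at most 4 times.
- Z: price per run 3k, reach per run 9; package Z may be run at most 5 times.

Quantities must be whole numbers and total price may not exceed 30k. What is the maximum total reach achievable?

Take 1×Y, 3×T, and 5×Z: price 29 ≤ 30, reach 1·9 + 3·7 + 5·9 = 75.
Z has the best ratio (9/3) and is taken to its limit of 5; remaining capacity is filled optimally with the others.

75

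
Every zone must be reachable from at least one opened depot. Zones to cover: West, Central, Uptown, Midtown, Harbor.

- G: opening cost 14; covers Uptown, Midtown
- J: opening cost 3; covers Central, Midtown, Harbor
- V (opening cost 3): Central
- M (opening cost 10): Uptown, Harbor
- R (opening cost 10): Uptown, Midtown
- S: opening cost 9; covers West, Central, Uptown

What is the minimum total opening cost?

Choose J and S: together they cover West, Central, Uptown, Midtown, Harbor — every zone.
Total opening cost: 3 + 9 = 12.
No cover costs less than 12.

12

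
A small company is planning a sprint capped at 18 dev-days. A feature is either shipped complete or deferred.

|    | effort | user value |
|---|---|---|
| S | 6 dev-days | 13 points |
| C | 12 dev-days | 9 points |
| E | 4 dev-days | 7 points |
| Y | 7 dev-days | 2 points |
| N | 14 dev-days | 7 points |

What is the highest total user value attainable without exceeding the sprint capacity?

22

S + E: effort 6 + 4 = 10 ≤ 18, user value 13 + 7 = 20.
S + E + Y: effort 6 + 4 + 7 = 17 ≤ 18, user value 13 + 7 + 2 = 22.
S + C: effort 6 + 12 = 18 ≤ 18, user value 13 + 9 = 22.
The maximum user value is 22; one optimal choice is S, E, and Y.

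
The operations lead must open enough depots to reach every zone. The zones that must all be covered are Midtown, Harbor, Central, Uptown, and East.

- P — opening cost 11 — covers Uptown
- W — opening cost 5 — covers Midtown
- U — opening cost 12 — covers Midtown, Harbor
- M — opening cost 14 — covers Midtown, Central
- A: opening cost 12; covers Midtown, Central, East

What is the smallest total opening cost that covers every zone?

Choose P, U, and A: together they cover Midtown, Harbor, Central, Uptown, East — every zone.
Total opening cost: 11 + 12 + 12 = 35.
No cover costs less than 35.

35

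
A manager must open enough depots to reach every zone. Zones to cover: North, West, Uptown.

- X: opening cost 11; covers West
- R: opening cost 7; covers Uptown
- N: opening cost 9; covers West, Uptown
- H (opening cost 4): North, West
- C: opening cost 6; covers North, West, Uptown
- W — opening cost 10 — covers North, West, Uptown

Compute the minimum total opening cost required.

6

This is an integer covering problem.
C alone covers North, West, Uptown — every zone.
Total opening cost: 6.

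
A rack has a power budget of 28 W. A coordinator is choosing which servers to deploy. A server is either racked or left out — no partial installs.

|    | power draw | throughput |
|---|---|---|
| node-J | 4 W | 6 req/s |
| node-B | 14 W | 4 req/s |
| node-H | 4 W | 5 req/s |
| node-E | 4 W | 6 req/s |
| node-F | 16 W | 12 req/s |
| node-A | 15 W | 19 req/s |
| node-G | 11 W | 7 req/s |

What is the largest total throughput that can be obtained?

36

This is an integer program with binary decision variables.
Take node-J, node-H, node-E, and node-A: power draw 4 + 4 + 4 + 15 = 27 ≤ 28, throughput 6 + 5 + 6 + 19 = 36.
No other feasible combination does better.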